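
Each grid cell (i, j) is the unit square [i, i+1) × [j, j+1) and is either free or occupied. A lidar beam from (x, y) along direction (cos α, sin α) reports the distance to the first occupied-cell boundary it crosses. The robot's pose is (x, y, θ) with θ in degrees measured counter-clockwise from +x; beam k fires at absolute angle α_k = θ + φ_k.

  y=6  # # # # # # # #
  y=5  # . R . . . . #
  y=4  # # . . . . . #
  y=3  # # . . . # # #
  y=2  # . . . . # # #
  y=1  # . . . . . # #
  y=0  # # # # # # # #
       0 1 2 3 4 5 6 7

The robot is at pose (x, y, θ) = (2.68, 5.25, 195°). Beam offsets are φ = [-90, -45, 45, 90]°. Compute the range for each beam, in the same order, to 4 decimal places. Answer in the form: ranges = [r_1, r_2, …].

beam 1: φ=-90°, α=105°
  cosα=-0.2588 sinα=0.9659 | (2,5) | tMaxX 2.6273 tMaxY 0.7765 | tΔX 3.8637 tΔY 1.0353
    t=0.7765 [y] (2,6) — stop
  → r_1 = 0.7765
beam 2: φ=-45°, α=150°
  cosα=-0.8660 sinα=0.5000 | (2,5) | tMaxX 0.7852 tMaxY 1.5000 | tΔX 1.1547 tΔY 2.0000
    t=0.7852 [x] (1,5)
    t=1.5000 [y] (1,6) — stop
  → r_2 = 1.5000
beam 3: φ=45°, α=240°
  cosα=-0.5000 sinα=-0.8660 | (2,5) | tMaxX 1.3600 tMaxY 0.2887 | tΔX 2.0000 tΔY 1.1547
    t=0.2887 [y] (2,4)
    t=1.3600 [x] (1,4) — stop
  → r_3 = 1.3600
beam 4: φ=90°, α=285°
  cosα=0.2588 sinα=-0.9659 | (2,5) | tMaxX 1.2364 tMaxY 0.2588 | tΔX 3.8637 tΔY 1.0353
    t=0.2588 [y] (2,4)
    t=1.2364 [x] (3,4)
    t=1.2941 [y] (3,3)
    t=2.3294 [y] (3,2)
    t=3.3646 [y] (3,1)
    t=4.3999 [y] (3,0) — stop
  → r_4 = 4.3999

ranges = [0.7765, 1.5000, 1.3600, 4.3999]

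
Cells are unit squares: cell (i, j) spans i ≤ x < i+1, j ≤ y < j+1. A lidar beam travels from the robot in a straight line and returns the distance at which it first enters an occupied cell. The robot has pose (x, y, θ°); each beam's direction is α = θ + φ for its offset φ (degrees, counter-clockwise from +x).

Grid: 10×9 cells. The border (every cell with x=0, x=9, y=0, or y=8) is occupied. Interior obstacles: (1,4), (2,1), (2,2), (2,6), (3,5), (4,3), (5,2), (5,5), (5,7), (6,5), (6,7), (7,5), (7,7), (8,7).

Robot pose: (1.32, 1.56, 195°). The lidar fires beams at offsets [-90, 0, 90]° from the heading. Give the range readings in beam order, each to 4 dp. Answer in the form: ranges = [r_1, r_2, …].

beam 1: φ=-90°, α=105°
  dir = (cos 105°, sin 105°) = (-0.2588, 0.9659); from cell (1,1)
  next x-line at t=1.2364, next y-line at t=0.4555; Δt_x=3.8637, Δt_y=1.0353
    y: enter (1,2) at t=0.4555
    x: enter (0,2) at t=1.2364 ← occupied
  → r_1 = 1.2364
beam 2: φ=0°, α=195°
  dir = (cos 195°, sin 195°) = (-0.9659, -0.2588); from cell (1,1)
  next x-line at t=0.3313, next y-line at t=2.1637; Δt_x=1.0353, Δt_y=3.8637
    x: enter (0,1) at t=0.3313 ← occupied
  → r_2 = 0.3313
beam 3: φ=90°, α=285°
  dir = (cos 285°, sin 285°) = (0.2588, -0.9659); from cell (1,1)
  next x-line at t=2.6273, next y-line at t=0.5798; Δt_x=3.8637, Δt_y=1.0353
    y: enter (1,0) at t=0.5798 ← occupied
  → r_3 = 0.5798

ranges = [1.2364, 0.3313, 0.5798]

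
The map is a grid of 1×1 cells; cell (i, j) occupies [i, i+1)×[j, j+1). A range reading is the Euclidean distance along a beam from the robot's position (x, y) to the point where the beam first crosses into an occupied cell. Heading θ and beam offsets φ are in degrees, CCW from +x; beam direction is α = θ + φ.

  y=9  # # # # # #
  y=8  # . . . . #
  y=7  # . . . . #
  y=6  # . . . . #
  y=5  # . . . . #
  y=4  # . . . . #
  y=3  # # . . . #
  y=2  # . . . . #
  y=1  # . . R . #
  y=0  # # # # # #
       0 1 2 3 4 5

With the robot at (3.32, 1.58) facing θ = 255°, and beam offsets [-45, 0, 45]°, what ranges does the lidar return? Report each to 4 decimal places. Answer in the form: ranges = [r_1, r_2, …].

ranges = [1.1600, 0.6005, 0.6697]

beam 1: φ=-45°, α=210°
  cosα=-0.8660 sinα=-0.5000 | (3,1) | tMaxX 0.3695 tMaxY 1.1600 | tΔX 1.1547 tΔY 2.0000
    t=0.3695 [x] (2,1)
    t=1.1600 [y] (2,0) — stop
  → r_1 = 1.1600
beam 2: φ=0°, α=255°
  cosα=-0.2588 sinα=-0.9659 | (3,1) | tMaxX 1.2364 tMaxY 0.6005 | tΔX 3.8637 tΔY 1.0353
    t=0.6005 [y] (3,0) — stop
  → r_2 = 0.6005
beam 3: φ=45°, α=300°
  cosα=0.5000 sinα=-0.8660 | (3,1) | tMaxX 1.3600 tMaxY 0.6697 | tΔX 2.0000 tΔY 1.1547
    t=0.6697 [y] (3,0) — stop
  → r_3 = 0.6697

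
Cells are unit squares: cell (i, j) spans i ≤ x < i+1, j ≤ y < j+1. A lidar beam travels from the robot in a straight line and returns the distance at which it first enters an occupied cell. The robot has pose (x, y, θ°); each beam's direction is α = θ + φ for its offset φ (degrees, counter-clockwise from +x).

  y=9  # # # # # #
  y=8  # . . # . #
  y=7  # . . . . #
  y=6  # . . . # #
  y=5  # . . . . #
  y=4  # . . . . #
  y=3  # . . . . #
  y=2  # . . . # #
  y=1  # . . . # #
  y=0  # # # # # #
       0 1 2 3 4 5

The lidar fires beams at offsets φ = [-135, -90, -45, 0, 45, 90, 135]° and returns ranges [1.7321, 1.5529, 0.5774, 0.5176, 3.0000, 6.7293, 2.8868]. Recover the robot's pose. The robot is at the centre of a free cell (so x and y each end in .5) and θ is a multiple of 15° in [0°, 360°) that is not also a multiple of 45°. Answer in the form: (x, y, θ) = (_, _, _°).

(x, y, θ) = (3.5, 2.5, 15°)

Candidates: 28 free-cell centres × 16 headings = 448 poses. Raycast each; keep the one whose scan matches to 4 dp.
  (3.5, 6.5, 255°): beam 1 = 2.8868 ≠ 1.7321 ✗
  (1.5, 1.5, 60°): beam 1 = 0.5176 ≠ 1.7321 ✗
  (4.5, 3.5, 150°): beam 1 = 0.5176 ≠ 1.7321 ✗
  (3.5, 5.5, 105°): beam 3 = 1.0000 ≠ 0.5774 ✗
  (1.5, 4.5, 150°): beam 1 = 3.6235 ≠ 1.7321 ✗
  …
  (3.5, 2.5, 15°): r_1=1.7321, r_2=1.5529, r_3=0.5774, r_4=0.5176, r_5=3.0000, r_6=6.7293, r_7=2.8868 — all match ✓
Unique over the lattice → pose = (3.5, 2.5, 15°).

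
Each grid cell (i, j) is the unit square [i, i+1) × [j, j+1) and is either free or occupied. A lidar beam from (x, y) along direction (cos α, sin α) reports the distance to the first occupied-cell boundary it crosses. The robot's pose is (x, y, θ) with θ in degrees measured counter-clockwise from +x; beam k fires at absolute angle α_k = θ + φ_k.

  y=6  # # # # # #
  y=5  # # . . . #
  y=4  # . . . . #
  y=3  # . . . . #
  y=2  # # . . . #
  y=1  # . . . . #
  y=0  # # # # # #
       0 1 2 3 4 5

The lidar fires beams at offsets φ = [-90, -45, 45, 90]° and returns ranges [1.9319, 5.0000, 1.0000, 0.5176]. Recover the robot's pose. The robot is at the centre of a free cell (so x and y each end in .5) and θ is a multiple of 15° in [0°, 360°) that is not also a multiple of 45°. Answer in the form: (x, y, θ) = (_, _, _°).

(x, y, θ) = (4.5, 1.5, 165°)

Candidates: 18 free-cell centres × 16 headings = 288 poses. Raycast each; keep the one whose scan matches to 4 dp.
  (3.5, 3.5, 120°): beam 1 = 1.7321 ≠ 1.9319 ✗
  (2.5, 2.5, 75°): beam 1 = 2.5882 ≠ 1.9319 ✗
  (1.5, 4.5, 30°): beam 1 = 4.0415 ≠ 1.9319 ✗
  (4.5, 3.5, 120°): beam 1 = 0.5774 ≠ 1.9319 ✗
  (4.5, 4.5, 285°): beam 1 = 3.6235 ≠ 1.9319 ✗
  …
  (4.5, 1.5, 165°): r_1=1.9319, r_2=5.0000, r_3=1.0000, r_4=0.5176 — all match ✓
No second candidate reproduces the full scan.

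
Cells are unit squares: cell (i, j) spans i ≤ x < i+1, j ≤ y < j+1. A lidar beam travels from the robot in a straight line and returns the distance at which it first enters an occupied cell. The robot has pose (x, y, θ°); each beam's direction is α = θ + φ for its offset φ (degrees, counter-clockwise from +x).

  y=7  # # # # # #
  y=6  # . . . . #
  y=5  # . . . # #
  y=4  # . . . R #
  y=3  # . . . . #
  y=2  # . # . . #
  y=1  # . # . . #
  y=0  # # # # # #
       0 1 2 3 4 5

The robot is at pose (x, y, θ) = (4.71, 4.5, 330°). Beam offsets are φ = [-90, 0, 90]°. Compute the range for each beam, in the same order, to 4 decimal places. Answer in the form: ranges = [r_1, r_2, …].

beam 1: φ=-90°, α=240°
  dir = (cos 240°, sin 240°) = (-0.5000, -0.8660); from cell (4,4)
  next x-line at t=1.4200, next y-line at t=0.5774; Δt_x=2.0000, Δt_y=1.1547
    y: enter (4,3) at t=0.5774
    x: enter (3,3) at t=1.4200
    y: enter (3,2) at t=1.7321
    y: enter (3,1) at t=2.8868
    x: enter (2,1) at t=3.4200 ← occupied
  → r_1 = 3.4200
beam 2: φ=0°, α=330°
  dir = (cos 330°, sin 330°) = (0.8660, -0.5000); from cell (4,4)
  next x-line at t=0.3349, next y-line at t=1.0000; Δt_x=1.1547, Δt_y=2.0000
    x: enter (5,4) at t=0.3349 ← occupied
  → r_2 = 0.3349
beam 3: φ=90°, α=60°
  dir = (cos 60°, sin 60°) = (0.5000, 0.8660); from cell (4,4)
  next x-line at t=0.5800, next y-line at t=0.5774; Δt_x=2.0000, Δt_y=1.1547
    y: enter (4,5) at t=0.5774 ← occupied
  → r_3 = 0.5774

ranges = [3.4200, 0.3349, 0.5774]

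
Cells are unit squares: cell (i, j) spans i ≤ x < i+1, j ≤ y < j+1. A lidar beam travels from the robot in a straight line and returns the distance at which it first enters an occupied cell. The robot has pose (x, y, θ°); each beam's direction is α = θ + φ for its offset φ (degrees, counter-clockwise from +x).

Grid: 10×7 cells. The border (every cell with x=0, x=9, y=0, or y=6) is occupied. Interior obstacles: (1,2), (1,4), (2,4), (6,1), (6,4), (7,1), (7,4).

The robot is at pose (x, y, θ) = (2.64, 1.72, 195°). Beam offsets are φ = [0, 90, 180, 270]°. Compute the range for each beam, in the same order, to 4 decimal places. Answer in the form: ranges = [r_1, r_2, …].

ranges = [1.6979, 0.7454, 6.5844, 2.3604]

beam 1: φ=0°, α=195°
  cosα=-0.9659 sinα=-0.2588 | (2,1) | tMaxX 0.6626 tMaxY 2.7819 | tΔX 1.0353 tΔY 3.8637
    t=0.6626 [x] (1,1)
    t=1.6979 [x] (0,1) — stop
  → r_1 = 1.6979
beam 2: φ=90°, α=285°
  cosα=0.2588 sinα=-0.9659 | (2,1) | tMaxX 1.3909 tMaxY 0.7454 | tΔX 3.8637 tΔY 1.0353
    t=0.7454 [y] (2,0) — stop
  → r_2 = 0.7454
beam 3: φ=180°, α=15°
  cosα=0.9659 sinα=0.2588 | (2,1) | tMaxX 0.3727 tMaxY 1.0818 | tΔX 1.0353 tΔY 3.8637
    t=0.3727 [x] (3,1)
    t=1.0818 [y] (3,2)
    t=1.4080 [x] (4,2)
    t=2.4433 [x] (5,2)
    t=3.4785 [x] (6,2)
    t=4.5138 [x] (7,2)
    t=4.9455 [y] (7,3)
    t=5.5491 [x] (8,3)
    t=6.5844 [x] (9,3) — stop
  → r_3 = 6.5844
beam 4: φ=270°, α=105°
  cosα=-0.2588 sinα=0.9659 | (2,1) | tMaxX 2.4728 tMaxY 0.2899 | tΔX 3.8637 tΔY 1.0353
    t=0.2899 [y] (2,2)
    t=1.3252 [y] (2,3)
    t=2.3604 [y] (2,4) — stop
  → r_4 = 2.3604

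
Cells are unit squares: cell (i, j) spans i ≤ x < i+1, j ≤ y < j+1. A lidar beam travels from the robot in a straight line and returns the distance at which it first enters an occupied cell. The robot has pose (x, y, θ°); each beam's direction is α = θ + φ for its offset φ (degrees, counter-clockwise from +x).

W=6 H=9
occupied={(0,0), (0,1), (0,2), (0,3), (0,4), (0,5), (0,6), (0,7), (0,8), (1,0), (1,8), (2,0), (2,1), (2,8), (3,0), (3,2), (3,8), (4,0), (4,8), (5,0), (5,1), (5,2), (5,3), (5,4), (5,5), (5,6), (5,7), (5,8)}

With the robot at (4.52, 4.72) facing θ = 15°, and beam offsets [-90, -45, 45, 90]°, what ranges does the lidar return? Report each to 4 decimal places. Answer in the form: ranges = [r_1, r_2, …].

ranges = [1.8546, 0.5543, 0.9600, 3.3957]

beam 1: φ=-90°, α=285°
  d=(0.2588,-0.9659)  start (4,4)  tX=1.8546 tY=0.7454  stride 1/|dx|=3.8637 1/|dy|=1.0353
    cross y-line → (4,3), t=0.7454
    cross y-line → (4,2), t=1.7807
    cross x-line → (5,2), t=1.8546 (wall)
  → r_1 = 1.8546
beam 2: φ=-45°, α=330°
  d=(0.8660,-0.5000)  start (4,4)  tX=0.5543 tY=1.4400  stride 1/|dx|=1.1547 1/|dy|=2.0000
    cross x-line → (5,4), t=0.5543 (wall)
  → r_2 = 0.5543
beam 3: φ=45°, α=60°
  d=(0.5000,0.8660)  start (4,4)  tX=0.9600 tY=0.3233  stride 1/|dx|=2.0000 1/|dy|=1.1547
    cross y-line → (4,5), t=0.3233
    cross x-line → (5,5), t=0.9600 (wall)
  → r_3 = 0.9600
beam 4: φ=90°, α=105°
  d=(-0.2588,0.9659)  start (4,4)  tX=2.0091 tY=0.2899  stride 1/|dx|=3.8637 1/|dy|=1.0353
    cross y-line → (4,5), t=0.2899
    cross y-line → (4,6), t=1.3252
    cross x-line → (3,6), t=2.0091
    cross y-line → (3,7), t=2.3604
    cross y-line → (3,8), t=3.3957 (wall)
  → r_4 = 3.3957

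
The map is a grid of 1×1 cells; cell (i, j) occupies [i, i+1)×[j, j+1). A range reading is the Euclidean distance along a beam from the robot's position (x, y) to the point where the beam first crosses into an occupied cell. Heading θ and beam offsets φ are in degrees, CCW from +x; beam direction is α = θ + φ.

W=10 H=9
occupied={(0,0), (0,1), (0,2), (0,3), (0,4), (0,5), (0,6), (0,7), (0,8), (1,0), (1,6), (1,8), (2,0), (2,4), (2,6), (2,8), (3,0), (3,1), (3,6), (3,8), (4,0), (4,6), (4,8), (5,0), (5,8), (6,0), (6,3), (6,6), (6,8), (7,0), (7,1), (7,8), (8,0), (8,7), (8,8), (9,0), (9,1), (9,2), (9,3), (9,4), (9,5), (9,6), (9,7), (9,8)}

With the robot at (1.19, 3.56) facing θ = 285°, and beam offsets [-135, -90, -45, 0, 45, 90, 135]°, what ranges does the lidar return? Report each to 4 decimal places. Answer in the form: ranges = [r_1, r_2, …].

beam 1: φ=-135°, α=150°
  direction (-0.8660, 0.5000); cell (1,3); t to first gridline: x 0.2194, y 0.8800 (then +1.1547 / +2.0000)
    (0,3) via x @ 0.2194  # hit
  → r_1 = 0.2194
beam 2: φ=-90°, α=195°
  direction (-0.9659, -0.2588); cell (1,3); t to first gridline: x 0.1967, y 2.1637 (then +1.0353 / +3.8637)
    (0,3) via x @ 0.1967  # hit
  → r_2 = 0.1967
beam 3: φ=-45°, α=240°
  direction (-0.5000, -0.8660); cell (1,3); t to first gridline: x 0.3800, y 0.6466 (then +2.0000 / +1.1547)
    (0,3) via x @ 0.3800  # hit
  → r_3 = 0.3800
beam 4: φ=0°, α=285°
  direction (0.2588, -0.9659); cell (1,3); t to first gridline: x 3.1296, y 0.5798 (then +3.8637 / +1.0353)
    (1,2) via y @ 0.5798
    (1,1) via y @ 1.6150
    (1,0) via y @ 2.6503  # hit
  → r_4 = 2.6503
beam 5: φ=45°, α=330°
  direction (0.8660, -0.5000); cell (1,3); t to first gridline: x 0.9353, y 1.1200 (then +1.1547 / +2.0000)
    (2,3) via x @ 0.9353
    (2,2) via y @ 1.1200
    (3,2) via x @ 2.0900
    (3,1) via y @ 3.1200  # hit
  → r_5 = 3.1200
beam 6: φ=90°, α=15°
  direction (0.9659, 0.2588); cell (1,3); t to first gridline: x 0.8386, y 1.7000 (then +1.0353 / +3.8637)
    (2,3) via x @ 0.8386
    (2,4) via y @ 1.7000  # hit
  → r_6 = 1.7000
beam 7: φ=135°, α=60°
  direction (0.5000, 0.8660); cell (1,3); t to first gridline: x 1.6200, y 0.5081 (then +2.0000 / +1.1547)
    (1,4) via y @ 0.5081
    (2,4) via x @ 1.6200  # hit
  → r_7 = 1.6200

ranges = [0.2194, 0.1967, 0.3800, 2.6503, 3.1200, 1.7000, 1.6200]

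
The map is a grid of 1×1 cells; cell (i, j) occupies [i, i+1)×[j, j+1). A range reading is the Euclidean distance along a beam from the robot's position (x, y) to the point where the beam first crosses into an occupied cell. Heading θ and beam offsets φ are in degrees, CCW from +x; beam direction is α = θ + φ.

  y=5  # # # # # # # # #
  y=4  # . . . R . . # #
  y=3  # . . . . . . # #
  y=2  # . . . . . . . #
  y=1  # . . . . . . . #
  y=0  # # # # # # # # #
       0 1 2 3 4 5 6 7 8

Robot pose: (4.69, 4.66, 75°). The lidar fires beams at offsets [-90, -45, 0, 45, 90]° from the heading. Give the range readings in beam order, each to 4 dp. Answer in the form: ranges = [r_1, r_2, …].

beam 1: φ=-90°, α=345°
  d=(0.9659,-0.2588)  start (4,4)  tX=0.3209 tY=2.5500  stride 1/|dx|=1.0353 1/|dy|=3.8637
    cross x-line → (5,4), t=0.3209
    cross x-line → (6,4), t=1.3562
    cross x-line → (7,4), t=2.3915 (wall)
  → r_1 = 2.3915
beam 2: φ=-45°, α=30°
  d=(0.8660,0.5000)  start (4,4)  tX=0.3580 tY=0.6800  stride 1/|dx|=1.1547 1/|dy|=2.0000
    cross x-line → (5,4), t=0.3580
    cross y-line → (5,5), t=0.6800 (wall)
  → r_2 = 0.6800
beam 3: φ=0°, α=75°
  d=(0.2588,0.9659)  start (4,4)  tX=1.1977 tY=0.3520  stride 1/|dx|=3.8637 1/|dy|=1.0353
    cross y-line → (4,5), t=0.3520 (wall)
  → r_3 = 0.3520
beam 4: φ=45°, α=120°
  d=(-0.5000,0.8660)  start (4,4)  tX=1.3800 tY=0.3926  stride 1/|dx|=2.0000 1/|dy|=1.1547
    cross y-line → (4,5), t=0.3926 (wall)
  → r_4 = 0.3926
beam 5: φ=90°, α=165°
  d=(-0.9659,0.2588)  start (4,4)  tX=0.7143 tY=1.3137  stride 1/|dx|=1.0353 1/|dy|=3.8637
    cross x-line → (3,4), t=0.7143
    cross y-line → (3,5), t=1.3137 (wall)
  → r_5 = 1.3137

ranges = [2.3915, 0.6800, 0.3520, 0.3926, 1.3137]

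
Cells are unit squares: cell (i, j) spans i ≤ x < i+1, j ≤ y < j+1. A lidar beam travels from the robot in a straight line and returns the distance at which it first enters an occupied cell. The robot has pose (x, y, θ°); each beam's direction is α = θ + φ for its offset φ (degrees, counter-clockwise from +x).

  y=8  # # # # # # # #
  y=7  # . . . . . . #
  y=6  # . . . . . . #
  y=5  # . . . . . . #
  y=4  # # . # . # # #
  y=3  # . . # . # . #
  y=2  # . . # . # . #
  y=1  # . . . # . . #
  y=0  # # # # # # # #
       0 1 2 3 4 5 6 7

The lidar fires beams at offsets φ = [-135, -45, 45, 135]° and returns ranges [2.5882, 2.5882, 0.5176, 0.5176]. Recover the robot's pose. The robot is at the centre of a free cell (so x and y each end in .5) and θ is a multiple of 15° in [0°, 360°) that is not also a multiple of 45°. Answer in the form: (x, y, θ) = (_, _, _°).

(x, y, θ) = (6.5, 5.5, 240°)

Candidates: 33 free-cell centres × 16 headings = 528 poses. Raycast each; keep the one whose scan matches to 4 dp.
  (3.5, 6.5, 165°): beam 1 = 3.0000 ≠ 2.5882 ✗
  (6.5, 3.5, 120°): beam 1 = 0.5176 ≠ 2.5882 ✗
  (4.5, 2.5, 285°): beam 1 = 0.5774 ≠ 2.5882 ✗
  (2.5, 6.5, 300°): beam 1 = 1.5529 ≠ 2.5882 ✗
  …
  (6.5, 5.5, 240°): r_1=2.5882, r_2=2.5882, r_3=0.5176, r_4=0.5176 — all match ✓
Unique over the lattice → pose = (6.5, 5.5, 240°).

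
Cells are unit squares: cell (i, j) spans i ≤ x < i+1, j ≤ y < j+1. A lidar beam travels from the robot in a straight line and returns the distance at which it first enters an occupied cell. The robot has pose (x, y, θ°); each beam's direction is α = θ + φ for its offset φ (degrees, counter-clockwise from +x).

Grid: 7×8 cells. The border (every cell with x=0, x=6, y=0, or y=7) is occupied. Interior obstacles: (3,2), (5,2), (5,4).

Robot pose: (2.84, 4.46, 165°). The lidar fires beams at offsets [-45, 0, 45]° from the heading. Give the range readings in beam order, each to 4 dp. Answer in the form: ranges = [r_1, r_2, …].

beam 1: φ=-45°, α=120°
  cosα=-0.5000 sinα=0.8660 | (2,4) | tMaxX 1.6800 tMaxY 0.6235 | tΔX 2.0000 tΔY 1.1547
    t=0.6235 [y] (2,5)
    t=1.6800 [x] (1,5)
    t=1.7782 [y] (1,6)
    t=2.9329 [y] (1,7) — stop
  → r_1 = 2.9329
beam 2: φ=0°, α=165°
  cosα=-0.9659 sinα=0.2588 | (2,4) | tMaxX 0.8696 tMaxY 2.0864 | tΔX 1.0353 tΔY 3.8637
    t=0.8696 [x] (1,4)
    t=1.9049 [x] (0,4) — stop
  → r_2 = 1.9049
beam 3: φ=45°, α=210°
  cosα=-0.8660 sinα=-0.5000 | (2,4) | tMaxX 0.9699 tMaxY 0.9200 | tΔX 1.1547 tΔY 2.0000
    t=0.9200 [y] (2,3)
    t=0.9699 [x] (1,3)
    t=2.1246 [x] (0,3) — stop
  → r_3 = 2.1246

ranges = [2.9329, 1.9049, 2.1246]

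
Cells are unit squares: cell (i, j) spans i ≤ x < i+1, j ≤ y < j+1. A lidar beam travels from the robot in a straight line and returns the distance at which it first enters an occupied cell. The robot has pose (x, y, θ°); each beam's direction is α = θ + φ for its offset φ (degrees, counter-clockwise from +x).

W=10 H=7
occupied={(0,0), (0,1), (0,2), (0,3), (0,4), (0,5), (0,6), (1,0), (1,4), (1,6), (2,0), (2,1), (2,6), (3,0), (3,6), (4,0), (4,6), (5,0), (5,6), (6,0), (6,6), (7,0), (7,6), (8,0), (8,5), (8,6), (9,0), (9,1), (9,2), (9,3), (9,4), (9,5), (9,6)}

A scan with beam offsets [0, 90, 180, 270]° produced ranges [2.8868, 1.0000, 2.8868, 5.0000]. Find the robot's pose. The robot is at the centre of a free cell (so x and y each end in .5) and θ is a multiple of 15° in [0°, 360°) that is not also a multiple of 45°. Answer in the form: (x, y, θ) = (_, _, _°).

(x, y, θ) = (2.5, 3.5, 60°)

The pose lattice has 37·16 = 592 candidates. Test each by forward raycasting.
  (6.5, 2.5, 255°): beam 1 = 1.5529 ≠ 2.8868 ✗
  (5.5, 2.5, 240°): beam 1 = 1.7321 ≠ 2.8868 ✗
  (3.5, 4.5, 330°): beam 1 = 6.3509 ≠ 2.8868 ✗
  …
  (2.5, 3.5, 60°): r_1=2.8868, r_2=1.0000, r_3=2.8868, r_4=5.0000 — all match ✓
No second candidate reproduces the full scan.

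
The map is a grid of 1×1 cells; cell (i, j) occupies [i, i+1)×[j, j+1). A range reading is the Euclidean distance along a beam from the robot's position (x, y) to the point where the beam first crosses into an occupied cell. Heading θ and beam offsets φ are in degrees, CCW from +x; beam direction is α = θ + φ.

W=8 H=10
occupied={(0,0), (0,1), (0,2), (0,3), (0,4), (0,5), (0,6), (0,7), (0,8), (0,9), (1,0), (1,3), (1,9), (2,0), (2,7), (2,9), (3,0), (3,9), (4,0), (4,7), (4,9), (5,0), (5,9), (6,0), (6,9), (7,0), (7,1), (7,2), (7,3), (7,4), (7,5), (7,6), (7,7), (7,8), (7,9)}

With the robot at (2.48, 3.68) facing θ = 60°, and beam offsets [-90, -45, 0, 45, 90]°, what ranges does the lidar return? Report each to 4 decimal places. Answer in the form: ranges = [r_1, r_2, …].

beam 1: φ=-90°, α=330°
  d=(0.8660,-0.5000)  start (2,3)  tX=0.6004 tY=1.3600  stride 1/|dx|=1.1547 1/|dy|=2.0000
    cross x-line → (3,3), t=0.6004
    cross y-line → (3,2), t=1.3600
    cross x-line → (4,2), t=1.7551
    cross x-line → (5,2), t=2.9098
    cross y-line → (5,1), t=3.3600
    cross x-line → (6,1), t=4.0645
    cross x-line → (7,1), t=5.2192 (wall)
  → r_1 = 5.2192
beam 2: φ=-45°, α=15°
  d=(0.9659,0.2588)  start (2,3)  tX=0.5383 tY=1.2364  stride 1/|dx|=1.0353 1/|dy|=3.8637
    cross x-line → (3,3), t=0.5383
    cross y-line → (3,4), t=1.2364
    cross x-line → (4,4), t=1.5736
    cross x-line → (5,4), t=2.6089
    cross x-line → (6,4), t=3.6442
    cross x-line → (7,4), t=4.6794 (wall)
  → r_2 = 4.6794
beam 3: φ=0°, α=60°
  d=(0.5000,0.8660)  start (2,3)  tX=1.0400 tY=0.3695  stride 1/|dx|=2.0000 1/|dy|=1.1547
    cross y-line → (2,4), t=0.3695
    cross x-line → (3,4), t=1.0400
    cross y-line → (3,5), t=1.5242
    cross y-line → (3,6), t=2.6789
    cross x-line → (4,6), t=3.0400
    cross y-line → (4,7), t=3.8336 (wall)
  → r_3 = 3.8336
beam 4: φ=45°, α=105°
  d=(-0.2588,0.9659)  start (2,3)  tX=1.8546 tY=0.3313  stride 1/|dx|=3.8637 1/|dy|=1.0353
    cross y-line → (2,4), t=0.3313
    cross y-line → (2,5), t=1.3666
    cross x-line → (1,5), t=1.8546
    cross y-line → (1,6), t=2.4018
    cross y-line → (1,7), t=3.4371
    cross y-line → (1,8), t=4.4724
    cross y-line → (1,9), t=5.5077 (wall)
  → r_4 = 5.5077
beam 5: φ=90°, α=150°
  d=(-0.8660,0.5000)  start (2,3)  tX=0.5543 tY=0.6400  stride 1/|dx|=1.1547 1/|dy|=2.0000
    cross x-line → (1,3), t=0.5543 (wall)
  → r_5 = 0.5543

ranges = [5.2192, 4.6794, 3.8336, 5.5077, 0.5543]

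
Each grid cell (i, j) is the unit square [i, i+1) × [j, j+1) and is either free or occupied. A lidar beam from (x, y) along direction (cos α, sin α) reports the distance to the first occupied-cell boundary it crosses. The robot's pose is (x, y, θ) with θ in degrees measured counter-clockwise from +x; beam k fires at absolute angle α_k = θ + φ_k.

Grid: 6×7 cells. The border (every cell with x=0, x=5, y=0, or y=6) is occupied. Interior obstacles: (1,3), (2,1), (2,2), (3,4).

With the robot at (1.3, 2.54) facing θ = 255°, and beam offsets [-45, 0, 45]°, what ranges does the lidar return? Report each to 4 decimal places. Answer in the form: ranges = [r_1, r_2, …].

beam 1: φ=-45°, α=210°
  cosα=-0.8660 sinα=-0.5000 | (1,2) | tMaxX 0.3464 tMaxY 1.0800 | tΔX 1.1547 tΔY 2.0000
    t=0.3464 [x] (0,2) — stop
  → r_1 = 0.3464
beam 2: φ=0°, α=255°
  cosα=-0.2588 sinα=-0.9659 | (1,2) | tMaxX 1.1591 tMaxY 0.5590 | tΔX 3.8637 tΔY 1.0353
    t=0.5590 [y] (1,1)
    t=1.1591 [x] (0,1) — stop
  → r_2 = 1.1591
beam 3: φ=45°, α=300°
  cosα=0.5000 sinα=-0.8660 | (1,2) | tMaxX 1.4000 tMaxY 0.6235 | tΔX 2.0000 tΔY 1.1547
    t=0.6235 [y] (1,1)
    t=1.4000 [x] (2,1) — stop
  → r_3 = 1.4000

ranges = [0.3464, 1.1591, 1.4000]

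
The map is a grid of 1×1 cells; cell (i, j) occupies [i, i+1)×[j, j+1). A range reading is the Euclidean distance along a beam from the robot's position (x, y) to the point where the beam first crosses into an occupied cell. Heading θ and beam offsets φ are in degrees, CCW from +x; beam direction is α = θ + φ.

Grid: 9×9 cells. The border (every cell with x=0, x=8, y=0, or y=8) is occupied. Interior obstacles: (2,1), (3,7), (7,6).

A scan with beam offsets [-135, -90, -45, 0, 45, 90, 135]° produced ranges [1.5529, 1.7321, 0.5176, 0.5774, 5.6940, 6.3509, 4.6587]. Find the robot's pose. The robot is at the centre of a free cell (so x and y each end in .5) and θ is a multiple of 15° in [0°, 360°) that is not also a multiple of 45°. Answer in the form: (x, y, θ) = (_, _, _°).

Candidates: 46 free-cell centres × 16 headings = 736 poses. Raycast each; keep the one whose scan matches to 4 dp.
  (4.5, 7.5, 255°): beam 1 = 0.5774 ≠ 1.5529 ✗
  (5.5, 6.5, 15°): beam 1 = 5.1962 ≠ 1.5529 ✗
  (1.5, 7.5, 165°): beam 1 = 1.0000 ≠ 1.5529 ✗
  …
  (2.5, 2.5, 300°): r_1=1.5529, r_2=1.7321, r_3=0.5176, r_4=0.5774, r_5=5.6940, r_6=6.3509, r_7=4.6587 — all match ✓
No second candidate reproduces the full scan.

(x, y, θ) = (2.5, 2.5, 300°)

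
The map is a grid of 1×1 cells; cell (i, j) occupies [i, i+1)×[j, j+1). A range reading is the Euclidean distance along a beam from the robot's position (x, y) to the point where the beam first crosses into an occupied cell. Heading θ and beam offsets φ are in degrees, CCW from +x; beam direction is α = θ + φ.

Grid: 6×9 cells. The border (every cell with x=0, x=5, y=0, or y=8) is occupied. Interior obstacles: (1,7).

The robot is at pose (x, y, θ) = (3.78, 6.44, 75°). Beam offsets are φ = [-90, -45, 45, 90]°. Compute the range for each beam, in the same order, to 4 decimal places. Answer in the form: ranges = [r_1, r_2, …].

ranges = [1.2630, 1.4087, 1.8013, 2.1637]

beam 1: φ=-90°, α=345°
  d=(0.9659,-0.2588)  start (3,6)  tX=0.2278 tY=1.7000  stride 1/|dx|=1.0353 1/|dy|=3.8637
    cross x-line → (4,6), t=0.2278
    cross x-line → (5,6), t=1.2630 (wall)
  → r_1 = 1.2630
beam 2: φ=-45°, α=30°
  d=(0.8660,0.5000)  start (3,6)  tX=0.2540 tY=1.1200  stride 1/|dx|=1.1547 1/|dy|=2.0000
    cross x-line → (4,6), t=0.2540
    cross y-line → (4,7), t=1.1200
    cross x-line → (5,7), t=1.4087 (wall)
  → r_2 = 1.4087
beam 3: φ=45°, α=120°
  d=(-0.5000,0.8660)  start (3,6)  tX=1.5600 tY=0.6466  stride 1/|dx|=2.0000 1/|dy|=1.1547
    cross y-line → (3,7), t=0.6466
    cross x-line → (2,7), t=1.5600
    cross y-line → (2,8), t=1.8013 (wall)
  → r_3 = 1.8013
beam 4: φ=90°, α=165°
  d=(-0.9659,0.2588)  start (3,6)  tX=0.8075 tY=2.1637  stride 1/|dx|=1.0353 1/|dy|=3.8637
    cross x-line → (2,6), t=0.8075
    cross x-line → (1,6), t=1.8428
    cross y-line → (1,7), t=2.1637 (wall)
  → r_4 = 2.1637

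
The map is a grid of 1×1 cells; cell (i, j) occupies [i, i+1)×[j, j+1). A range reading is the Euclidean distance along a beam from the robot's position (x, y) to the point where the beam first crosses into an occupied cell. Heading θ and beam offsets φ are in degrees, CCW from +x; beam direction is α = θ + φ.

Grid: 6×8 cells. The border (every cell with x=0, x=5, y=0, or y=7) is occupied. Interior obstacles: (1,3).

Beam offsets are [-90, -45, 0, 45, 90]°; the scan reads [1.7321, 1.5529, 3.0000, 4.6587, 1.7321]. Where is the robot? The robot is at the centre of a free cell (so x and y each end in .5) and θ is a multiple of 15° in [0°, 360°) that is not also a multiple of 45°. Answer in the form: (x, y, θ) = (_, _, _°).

(x, y, θ) = (3.5, 2.5, 60°)

The pose lattice has 23·16 = 368 candidates. Test each by forward raycasting.
  (2.5, 5.5, 150°): beam 3 = 1.7321 ≠ 3.0000 ✗
  (3.5, 1.5, 105°): beam 1 = 1.5529 ≠ 1.7321 ✗
  (2.5, 5.5, 15°): beam 1 = 4.6587 ≠ 1.7321 ✗
  …
  (3.5, 2.5, 60°): r_1=1.7321, r_2=1.5529, r_3=3.0000, r_4=4.6587, r_5=1.7321 — all match ✓
Only this pose fits every beam.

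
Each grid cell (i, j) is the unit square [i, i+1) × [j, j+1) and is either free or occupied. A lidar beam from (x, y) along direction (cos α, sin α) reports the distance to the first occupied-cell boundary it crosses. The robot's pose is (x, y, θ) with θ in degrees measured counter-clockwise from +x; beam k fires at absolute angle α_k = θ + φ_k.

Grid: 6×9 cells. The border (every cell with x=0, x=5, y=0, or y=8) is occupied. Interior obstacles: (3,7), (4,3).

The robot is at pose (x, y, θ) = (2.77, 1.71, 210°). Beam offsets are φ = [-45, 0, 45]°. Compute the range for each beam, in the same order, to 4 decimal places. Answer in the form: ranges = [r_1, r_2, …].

beam 1: φ=-45°, α=165°
  dir = (cos 165°, sin 165°) = (-0.9659, 0.2588); from cell (2,1)
  next x-line at t=0.7972, next y-line at t=1.1205; Δt_x=1.0353, Δt_y=3.8637
    x: enter (1,1) at t=0.7972
    y: enter (1,2) at t=1.1205
    x: enter (0,2) at t=1.8324 ← occupied
  → r_1 = 1.8324
beam 2: φ=0°, α=210°
  dir = (cos 210°, sin 210°) = (-0.8660, -0.5000); from cell (2,1)
  next x-line at t=0.8891, next y-line at t=1.4200; Δt_x=1.1547, Δt_y=2.0000
    x: enter (1,1) at t=0.8891
    y: enter (1,0) at t=1.4200 ← occupied
  → r_2 = 1.4200
beam 3: φ=45°, α=255°
  dir = (cos 255°, sin 255°) = (-0.2588, -0.9659); from cell (2,1)
  next x-line at t=2.9751, next y-line at t=0.7350; Δt_x=3.8637, Δt_y=1.0353
    y: enter (2,0) at t=0.7350 ← occupied
  → r_3 = 0.7350

ranges = [1.8324, 1.4200, 0.7350]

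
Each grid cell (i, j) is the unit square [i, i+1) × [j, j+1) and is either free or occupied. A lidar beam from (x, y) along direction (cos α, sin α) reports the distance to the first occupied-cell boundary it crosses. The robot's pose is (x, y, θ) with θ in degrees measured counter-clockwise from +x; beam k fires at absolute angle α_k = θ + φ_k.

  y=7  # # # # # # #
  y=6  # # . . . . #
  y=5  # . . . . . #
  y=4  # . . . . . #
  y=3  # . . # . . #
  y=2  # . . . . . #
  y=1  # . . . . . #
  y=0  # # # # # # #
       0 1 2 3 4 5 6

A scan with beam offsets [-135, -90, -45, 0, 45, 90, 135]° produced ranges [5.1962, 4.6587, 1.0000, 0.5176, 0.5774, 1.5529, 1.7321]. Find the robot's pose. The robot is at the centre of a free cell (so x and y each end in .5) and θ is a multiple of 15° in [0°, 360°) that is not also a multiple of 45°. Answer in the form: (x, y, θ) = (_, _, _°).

(x, y, θ) = (5.5, 5.5, 345°)

The pose lattice has 28·16 = 448 candidates. Test each by forward raycasting.
  (4.5, 6.5, 240°): beam 1 = 0.5176 ≠ 5.1962 ✗
  (5.5, 6.5, 195°): beam 1 = 0.5774 ≠ 5.1962 ✗
  (2.5, 6.5, 60°): beam 1 = 2.5882 ≠ 5.1962 ✗
  (5.5, 2.5, 195°): beam 1 = 1.0000 ≠ 5.1962 ✗
  (1.5, 3.5, 150°): beam 1 = 1.5529 ≠ 5.1962 ✗
  …
  (5.5, 5.5, 345°): r_1=5.1962, r_2=4.6587, r_3=1.0000, r_4=0.5176, r_5=0.5774, r_6=1.5529, r_7=1.7321 — all match ✓
Unique over the lattice → pose = (5.5, 5.5, 345°).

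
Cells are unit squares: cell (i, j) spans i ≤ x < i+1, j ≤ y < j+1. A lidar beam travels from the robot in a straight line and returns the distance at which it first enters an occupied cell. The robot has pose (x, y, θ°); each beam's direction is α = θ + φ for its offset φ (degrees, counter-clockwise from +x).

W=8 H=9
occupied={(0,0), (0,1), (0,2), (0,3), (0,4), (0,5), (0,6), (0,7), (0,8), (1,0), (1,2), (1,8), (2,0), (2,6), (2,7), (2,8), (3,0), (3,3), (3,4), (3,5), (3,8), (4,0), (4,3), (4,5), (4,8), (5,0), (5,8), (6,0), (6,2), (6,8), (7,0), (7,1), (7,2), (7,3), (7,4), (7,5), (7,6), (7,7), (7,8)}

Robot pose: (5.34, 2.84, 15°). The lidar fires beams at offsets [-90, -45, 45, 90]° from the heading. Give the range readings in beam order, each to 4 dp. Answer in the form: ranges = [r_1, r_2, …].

beam 1: φ=-90°, α=285°
  direction (0.2588, -0.9659); cell (5,2); t to first gridline: x 2.5500, y 0.8696 (then +3.8637 / +1.0353)
    (5,1) via y @ 0.8696
    (5,0) via y @ 1.9049  # hit
  → r_1 = 1.9049
beam 2: φ=-45°, α=330°
  direction (0.8660, -0.5000); cell (5,2); t to first gridline: x 0.7621, y 1.6800 (then +1.1547 / +2.0000)
    (6,2) via x @ 0.7621  # hit
  → r_2 = 0.7621
beam 3: φ=45°, α=60°
  direction (0.5000, 0.8660); cell (5,2); t to first gridline: x 1.3200, y 0.1848 (then +2.0000 / +1.1547)
    (5,3) via y @ 0.1848
    (6,3) via x @ 1.3200
    (6,4) via y @ 1.3395
    (6,5) via y @ 2.4942
    (7,5) via x @ 3.3200  # hit
  → r_3 = 3.3200
beam 4: φ=90°, α=105°
  direction (-0.2588, 0.9659); cell (5,2); t to first gridline: x 1.3137, y 0.1656 (then +3.8637 / +1.0353)
    (5,3) via y @ 0.1656
    (5,4) via y @ 1.2009
    (4,4) via x @ 1.3137
    (4,5) via y @ 2.2362  # hit
  → r_4 = 2.2362

ranges = [1.9049, 0.7621, 3.3200, 2.2362]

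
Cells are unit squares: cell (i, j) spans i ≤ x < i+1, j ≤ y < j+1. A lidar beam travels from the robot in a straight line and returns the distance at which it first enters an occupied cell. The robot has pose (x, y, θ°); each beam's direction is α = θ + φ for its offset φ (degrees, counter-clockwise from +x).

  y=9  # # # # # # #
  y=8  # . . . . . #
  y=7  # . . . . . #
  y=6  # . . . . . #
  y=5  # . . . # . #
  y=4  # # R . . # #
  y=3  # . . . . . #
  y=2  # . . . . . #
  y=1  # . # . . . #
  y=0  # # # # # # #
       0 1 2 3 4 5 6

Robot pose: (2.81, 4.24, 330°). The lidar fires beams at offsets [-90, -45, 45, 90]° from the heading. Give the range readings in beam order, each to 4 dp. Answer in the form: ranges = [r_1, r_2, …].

ranges = [3.6200, 3.3543, 2.2673, 5.4964]

beam 1: φ=-90°, α=240°
  direction (-0.5000, -0.8660); cell (2,4); t to first gridline: x 1.6200, y 0.2771 (then +2.0000 / +1.1547)
    (2,3) via y @ 0.2771
    (2,2) via y @ 1.4318
    (1,2) via x @ 1.6200
    (1,1) via y @ 2.5865
    (0,1) via x @ 3.6200  # hit
  → r_1 = 3.6200
beam 2: φ=-45°, α=285°
  direction (0.2588, -0.9659); cell (2,4); t to first gridline: x 0.7341, y 0.2485 (then +3.8637 / +1.0353)
    (2,3) via y @ 0.2485
    (3,3) via x @ 0.7341
    (3,2) via y @ 1.2837
    (3,1) via y @ 2.3190
    (3,0) via y @ 3.3543  # hit
  → r_2 = 3.3543
beam 3: φ=45°, α=15°
  direction (0.9659, 0.2588); cell (2,4); t to first gridline: x 0.1967, y 2.9364 (then +1.0353 / +3.8637)
    (3,4) via x @ 0.1967
    (4,4) via x @ 1.2320
    (5,4) via x @ 2.2673  # hit
  → r_3 = 2.2673
beam 4: φ=90°, α=60°
  direction (0.5000, 0.8660); cell (2,4); t to first gridline: x 0.3800, y 0.8776 (then +2.0000 / +1.1547)
    (3,4) via x @ 0.3800
    (3,5) via y @ 0.8776
    (3,6) via y @ 2.0323
    (4,6) via x @ 2.3800
    (4,7) via y @ 3.1870
    (4,8) via y @ 4.3417
    (5,8) via x @ 4.3800
    (5,9) via y @ 5.4964  # hit
  → r_4 = 5.4964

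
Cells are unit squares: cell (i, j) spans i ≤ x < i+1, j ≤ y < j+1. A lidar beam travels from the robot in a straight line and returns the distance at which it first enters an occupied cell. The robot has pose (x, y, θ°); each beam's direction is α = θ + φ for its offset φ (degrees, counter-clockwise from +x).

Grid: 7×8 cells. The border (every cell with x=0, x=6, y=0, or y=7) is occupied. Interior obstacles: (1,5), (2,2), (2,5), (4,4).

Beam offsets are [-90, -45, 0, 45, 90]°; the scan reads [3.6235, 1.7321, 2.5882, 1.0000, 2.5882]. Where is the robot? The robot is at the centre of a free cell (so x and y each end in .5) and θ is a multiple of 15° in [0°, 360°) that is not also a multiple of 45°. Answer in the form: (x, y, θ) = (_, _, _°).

Enumerate (i+0.5, j+0.5, θ) over the 26 free cells and 16 admissible headings. For each, cast all 5 beams and compare to the given ranges.
  (4.5, 1.5, 300°): beam 1 = 1.0000 ≠ 3.6235 ✗
  (5.5, 3.5, 60°): beam 1 = 0.5774 ≠ 3.6235 ✗
  (4.5, 5.5, 120°): beam 1 = 1.7321 ≠ 3.6235 ✗
  (4.5, 6.5, 150°): beam 1 = 0.5774 ≠ 3.6235 ✗
  (1.5, 4.5, 120°): beam 1 = 1.0000 ≠ 3.6235 ✗
  …
  (3.5, 3.5, 165°): r_1=3.6235, r_2=1.7321, r_3=2.5882, r_4=1.0000, r_5=2.5882 — all match ✓
No second candidate reproduces the full scan.

(x, y, θ) = (3.5, 3.5, 165°)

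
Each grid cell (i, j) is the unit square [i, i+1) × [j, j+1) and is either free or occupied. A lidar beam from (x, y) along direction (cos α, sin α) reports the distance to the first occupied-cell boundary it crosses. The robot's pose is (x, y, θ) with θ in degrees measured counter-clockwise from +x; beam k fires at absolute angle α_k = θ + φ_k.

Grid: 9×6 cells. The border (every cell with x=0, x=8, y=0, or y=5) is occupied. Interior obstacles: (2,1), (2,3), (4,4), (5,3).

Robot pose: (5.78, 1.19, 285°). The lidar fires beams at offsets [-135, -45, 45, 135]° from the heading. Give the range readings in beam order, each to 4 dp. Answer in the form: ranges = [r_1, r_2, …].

ranges = [3.6200, 0.2194, 0.3800, 4.3994]

beam 1: φ=-135°, α=150°
  d=(-0.8660,0.5000)  start (5,1)  tX=0.9007 tY=1.6200  stride 1/|dx|=1.1547 1/|dy|=2.0000
    cross x-line → (4,1), t=0.9007
    cross y-line → (4,2), t=1.6200
    cross x-line → (3,2), t=2.0554
    cross x-line → (2,2), t=3.2101
    cross y-line → (2,3), t=3.6200 (wall)
  → r_1 = 3.6200
beam 2: φ=-45°, α=240°
  d=(-0.5000,-0.8660)  start (5,1)  tX=1.5600 tY=0.2194  stride 1/|dx|=2.0000 1/|dy|=1.1547
    cross y-line → (5,0), t=0.2194 (wall)
  → r_2 = 0.2194
beam 3: φ=45°, α=330°
  d=(0.8660,-0.5000)  start (5,1)  tX=0.2540 tY=0.3800  stride 1/|dx|=1.1547 1/|dy|=2.0000
    cross x-line → (6,1), t=0.2540
    cross y-line → (6,0), t=0.3800 (wall)
  → r_3 = 0.3800
beam 4: φ=135°, α=60°
  d=(0.5000,0.8660)  start (5,1)  tX=0.4400 tY=0.9353  stride 1/|dx|=2.0000 1/|dy|=1.1547
    cross x-line → (6,1), t=0.4400
    cross y-line → (6,2), t=0.9353
    cross y-line → (6,3), t=2.0900
    cross x-line → (7,3), t=2.4400
    cross y-line → (7,4), t=3.2447
    cross y-line → (7,5), t=4.3994 (wall)
  → r_4 = 4.3994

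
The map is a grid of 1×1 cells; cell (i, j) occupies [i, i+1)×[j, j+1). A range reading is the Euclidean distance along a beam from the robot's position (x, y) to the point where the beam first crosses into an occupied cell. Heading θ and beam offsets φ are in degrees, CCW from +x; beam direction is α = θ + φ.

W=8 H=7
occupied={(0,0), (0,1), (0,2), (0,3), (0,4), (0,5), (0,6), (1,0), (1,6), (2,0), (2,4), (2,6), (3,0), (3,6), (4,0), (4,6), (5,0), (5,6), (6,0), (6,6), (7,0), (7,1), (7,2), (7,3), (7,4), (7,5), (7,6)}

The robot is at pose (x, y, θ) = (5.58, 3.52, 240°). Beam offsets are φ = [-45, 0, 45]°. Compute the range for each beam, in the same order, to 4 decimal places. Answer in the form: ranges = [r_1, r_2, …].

beam 1: φ=-45°, α=195°
  d=(-0.9659,-0.2588)  start (5,3)  tX=0.6005 tY=2.0091  stride 1/|dx|=1.0353 1/|dy|=3.8637
    cross x-line → (4,3), t=0.6005
    cross x-line → (3,3), t=1.6357
    cross y-line → (3,2), t=2.0091
    cross x-line → (2,2), t=2.6710
    cross x-line → (1,2), t=3.7063
    cross x-line → (0,2), t=4.7416 (wall)
  → r_1 = 4.7416
beam 2: φ=0°, α=240°
  d=(-0.5000,-0.8660)  start (5,3)  tX=1.1600 tY=0.6004  stride 1/|dx|=2.0000 1/|dy|=1.1547
    cross y-line → (5,2), t=0.6004
    cross x-line → (4,2), t=1.1600
    cross y-line → (4,1), t=1.7551
    cross y-line → (4,0), t=2.9098 (wall)
  → r_2 = 2.9098
beam 3: φ=45°, α=285°
  d=(0.2588,-0.9659)  start (5,3)  tX=1.6228 tY=0.5383  stride 1/|dx|=3.8637 1/|dy|=1.0353
    cross y-line → (5,2), t=0.5383
    cross y-line → (5,1), t=1.5736
    cross x-line → (6,1), t=1.6228
    cross y-line → (6,0), t=2.6089 (wall)
  → r_3 = 2.6089

ranges = [4.7416, 2.9098, 2.6089]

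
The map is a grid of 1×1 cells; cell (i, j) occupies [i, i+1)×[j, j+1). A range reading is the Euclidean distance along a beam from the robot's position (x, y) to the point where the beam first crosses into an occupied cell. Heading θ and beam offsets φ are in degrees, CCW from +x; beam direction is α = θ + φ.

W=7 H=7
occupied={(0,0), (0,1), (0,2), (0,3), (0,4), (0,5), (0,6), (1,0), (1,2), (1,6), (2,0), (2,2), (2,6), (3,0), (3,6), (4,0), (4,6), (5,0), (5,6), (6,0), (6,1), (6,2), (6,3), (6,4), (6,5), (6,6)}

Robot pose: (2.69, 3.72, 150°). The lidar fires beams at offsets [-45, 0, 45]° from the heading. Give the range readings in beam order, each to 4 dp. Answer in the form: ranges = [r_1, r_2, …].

ranges = [2.3604, 1.9514, 1.7496]

beam 1: φ=-45°, α=105°
  d=(-0.2588,0.9659)  start (2,3)  tX=2.6660 tY=0.2899  stride 1/|dx|=3.8637 1/|dy|=1.0353
    cross y-line → (2,4), t=0.2899
    cross y-line → (2,5), t=1.3252
    cross y-line → (2,6), t=2.3604 (wall)
  → r_1 = 2.3604
beam 2: φ=0°, α=150°
  d=(-0.8660,0.5000)  start (2,3)  tX=0.7967 tY=0.5600  stride 1/|dx|=1.1547 1/|dy|=2.0000
    cross y-line → (2,4), t=0.5600
    cross x-line → (1,4), t=0.7967
    cross x-line → (0,4), t=1.9514 (wall)
  → r_2 = 1.9514
beam 3: φ=45°, α=195°
  d=(-0.9659,-0.2588)  start (2,3)  tX=0.7143 tY=2.7819  stride 1/|dx|=1.0353 1/|dy|=3.8637
    cross x-line → (1,3), t=0.7143
    cross x-line → (0,3), t=1.7496 (wall)
  → r_3 = 1.7496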